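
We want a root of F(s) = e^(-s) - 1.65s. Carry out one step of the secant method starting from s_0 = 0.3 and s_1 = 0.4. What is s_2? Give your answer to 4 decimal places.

F(0.3) = 0.245818, F(0.4) = 0.010320
s_2 = 0.400000 − 0.010320·(0.400000 − 0.300000) / (0.010320 − 0.245818) = 0.400000 − (0.001032)/(-0.235498) = 0.404382

0.4044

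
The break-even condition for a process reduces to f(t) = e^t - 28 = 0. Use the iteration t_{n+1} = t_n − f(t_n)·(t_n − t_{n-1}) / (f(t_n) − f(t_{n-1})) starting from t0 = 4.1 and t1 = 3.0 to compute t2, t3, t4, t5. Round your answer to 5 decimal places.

3.21627, 3.35296, 3.33098, 3.33219

f(4.1) = 32.3402876, f(3.0) = -7.9144631
t2 = 3.0000000 − (-7.9144631)·(3.0000000 − 4.1000000) / (-7.9144631 − 32.3402876) = 3.0000000 − (8.7059094)/(-40.2547507) = 3.2162704
f(3.2162704) = -3.0650519
t3 = 3.2162704 − (-3.0650519)·(3.2162704 − 3.0000000) / (-3.0650519 − (-7.9144631)) = 3.2162704 − (-0.6628799)/(4.8494112) = 3.3529632
f(3.3529632) = 0.5873186
t4 = 3.3529632 − 0.5873186·(3.3529632 − 3.2162704) / (0.5873186 − (-3.0650519)) = 3.3529632 − (0.0802823)/(3.6523705) = 3.3309824
f(3.3309824) = -0.0341996
t5 = 3.3309824 − (-0.0341996)·(3.3309824 − 3.3529632) / (-0.0341996 − 0.5873186) = 3.3309824 − (0.0007517)/(-0.6215182) = 3.3321919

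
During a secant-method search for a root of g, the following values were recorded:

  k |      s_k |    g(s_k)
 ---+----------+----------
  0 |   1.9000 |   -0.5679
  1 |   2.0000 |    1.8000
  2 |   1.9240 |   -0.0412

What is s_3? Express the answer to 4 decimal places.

s_3 = 1.9240 − (-0.0412)·(1.9240 − 2.0000) / (-0.0412 − 1.8000)
   = 1.9240 − (0.003131)/(-1.841200) = 1.925701

1.9257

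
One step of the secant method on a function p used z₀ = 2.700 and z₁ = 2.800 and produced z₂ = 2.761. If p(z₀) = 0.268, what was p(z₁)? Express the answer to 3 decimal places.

-0.171

The secant line through (2.700, 0.268) and (2.800, p(z₁)) crosses zero at z₂ = 2.761.
So (2.700, 0.268), (2.800, p(z₁)), (2.761, 0) are collinear:
p(z₁) = 0.268 · (2.800 − 2.761) / (2.700 − 2.761) = 0.268 · (0.03900)/(-0.06100) = -0.17134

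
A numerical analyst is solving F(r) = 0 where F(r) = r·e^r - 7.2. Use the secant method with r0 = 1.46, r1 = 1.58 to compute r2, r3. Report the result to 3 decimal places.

F(1.46) = -0.91330, F(1.58) = 0.47083
r2 = 1.58000 − 0.47083·(1.58000 − 1.46000) / (0.47083 − (-0.91330)) = 1.58000 − (0.05650)/(1.38413) = 1.53918
F(1.53918) = -0.02624
r3 = 1.53918 − (-0.02624)·(1.53918 − 1.58000) / (-0.02624 − 0.47083) = 1.53918 − (0.00107)/(-0.49707) = 1.54133

1.539, 1.541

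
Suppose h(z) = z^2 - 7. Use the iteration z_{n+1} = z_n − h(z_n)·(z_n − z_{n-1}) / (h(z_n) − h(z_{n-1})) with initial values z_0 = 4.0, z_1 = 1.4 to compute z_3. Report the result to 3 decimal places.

2.750

h(4.0) = 9.00000, h(1.4) = -5.04000
z_2 = 1.40000 − (-5.04000)·(1.40000 − 4.00000) / (-5.04000 − 9.00000) = 1.40000 − (13.10400)/(-14.04000) = 2.33333
h(2.33333) = -1.55556
z_3 = 2.33333 − (-1.55556)·(2.33333 − 1.40000) / (-1.55556 − (-5.04000)) = 2.33333 − (-1.45185)/(3.48444) = 2.75000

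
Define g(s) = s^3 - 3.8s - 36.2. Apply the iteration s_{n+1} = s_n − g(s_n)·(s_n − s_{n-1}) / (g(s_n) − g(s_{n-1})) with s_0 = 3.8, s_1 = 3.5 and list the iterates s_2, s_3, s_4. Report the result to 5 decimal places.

g(3.8) = 4.2320000, g(3.5) = -6.6250000
s_2 = 3.5000000 − (-6.6250000)·(3.5000000 − 3.8000000) / (-6.6250000 − 4.2320000) = 3.5000000 − (1.9875000)/(-10.8570000) = 3.6830616
g(3.6830616) = -0.2351136
s_3 = 3.6830616 − (-0.2351136)·(3.6830616 − 3.5000000) / (-0.2351136 − (-6.6250000)) = 3.6830616 − (-0.0430403)/(6.3898864) = 3.6897973
g(3.6897973) = 0.0139000
s_4 = 3.6897973 − 0.0139000·(3.6897973 − 3.6830616) / (0.0139000 − (-0.2351136)) = 3.6897973 − (0.0000936)/(0.2490137) = 3.6894213

3.68306, 3.68980, 3.68942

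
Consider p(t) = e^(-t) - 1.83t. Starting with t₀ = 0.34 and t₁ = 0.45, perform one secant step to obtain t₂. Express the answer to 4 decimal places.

p(0.34) = 0.089570, p(0.45) = -0.185872
t₂ = 0.450000 − (-0.185872)·(0.450000 − 0.340000) / (-0.185872 − 0.089570) = 0.450000 − (-0.020446)/(-0.275442) = 0.375771

0.3758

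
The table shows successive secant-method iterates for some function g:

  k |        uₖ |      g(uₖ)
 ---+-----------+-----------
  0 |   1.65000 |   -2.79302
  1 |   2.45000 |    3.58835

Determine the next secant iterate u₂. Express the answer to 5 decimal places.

u₂ = 2.45000 − 3.58835·(2.45000 − 1.65000) / (3.58835 − (-2.79302))
   = 2.45000 − (2.8706800)/(6.3813700) = 2.0001468

2.00015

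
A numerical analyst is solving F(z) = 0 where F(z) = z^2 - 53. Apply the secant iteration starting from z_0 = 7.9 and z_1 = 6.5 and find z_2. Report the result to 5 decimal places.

7.24653

F(7.9) = 9.4100000, F(6.5) = -10.7500000
z_2 = 6.5000000 − (-10.7500000)·(6.5000000 − 7.9000000) / (-10.7500000 − 9.4100000) = 6.5000000 − (15.0500000)/(-20.1600000) = 7.2465278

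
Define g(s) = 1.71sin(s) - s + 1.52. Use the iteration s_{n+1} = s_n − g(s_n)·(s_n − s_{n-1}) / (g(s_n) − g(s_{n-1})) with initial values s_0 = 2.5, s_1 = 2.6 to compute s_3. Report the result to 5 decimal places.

2.51823

g(2.5) = 0.0433874, g(2.6) = -0.1984927
s_2 = 2.6000000 − (-0.1984927)·(2.6000000 − 2.5000000) / (-0.1984927 − 0.0433874) = 2.6000000 − (-0.0198493)/(-0.2418800) = 2.5179376
g(2.5179376) = 0.0007128
s_3 = 2.5179376 − 0.0007128·(2.5179376 − 2.6000000) / (0.0007128 − (-0.1984927)) = 2.5179376 − (-0.0000585)/(0.1992055) = 2.5182312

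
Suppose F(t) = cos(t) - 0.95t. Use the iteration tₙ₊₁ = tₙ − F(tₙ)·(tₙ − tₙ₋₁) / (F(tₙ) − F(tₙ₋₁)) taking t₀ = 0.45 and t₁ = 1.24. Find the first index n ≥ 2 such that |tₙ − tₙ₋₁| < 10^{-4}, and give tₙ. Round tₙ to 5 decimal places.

n = 5, tₙ = 0.76173

F(0.45) = 0.4729471, F(1.24) = -0.8532037
t₂ = 1.2400000 − (-0.8532037)·(0.7900000)/(-1.3261508) = 0.7317389;  |Δ| = 0.5082611
F(0.7317389) = 0.0488618
t₃ = 0.7317389 − 0.0488618·(-0.5082611)/(0.9020655) = 0.7592696;  |Δ| = 0.0275308
F(0.7592696) = 0.0040329
t₄ = 0.7592696 − 0.0040329·(0.0275308)/(-0.0448289) = 0.7617463;  |Δ| = 0.0024767
F(0.7617463) = -0.0000272
t₅ = 0.7617463 − (-0.0000272)·(0.0024767)/(-0.0040600) = 0.7617297;  |Δ| = 0.0000166
|t₅ − t₄| = 0.0000166 < 10^{-4}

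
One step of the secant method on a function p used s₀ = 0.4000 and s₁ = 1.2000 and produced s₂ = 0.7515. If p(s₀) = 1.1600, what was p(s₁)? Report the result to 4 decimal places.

-1.4801

The secant line through (0.4000, 1.1600) and (1.2000, p(s₁)) crosses zero at s₂ = 0.7515.
So (0.4000, 1.1600), (1.2000, p(s₁)), (0.7515, 0) are collinear:
p(s₁) = 1.1600 · (1.2000 − 0.7515) / (0.4000 − 0.7515) = 1.1600 · (0.448500)/(-0.351500) = -1.480114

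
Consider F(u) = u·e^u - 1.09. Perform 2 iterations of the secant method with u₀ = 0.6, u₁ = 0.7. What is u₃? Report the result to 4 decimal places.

F(0.6) = 0.003271, F(0.7) = 0.319627
u₂ = 0.700000 − 0.319627·(0.700000 − 0.600000) / (0.319627 − 0.003271) = 0.700000 − (0.031963)/(0.316356) = 0.598966
F(0.598966) = 0.000259
u₃ = 0.598966 − 0.000259·(0.598966 − 0.700000) / (0.000259 − 0.319627) = 0.598966 − (-0.000026)/(-0.319368) = 0.598884

0.5989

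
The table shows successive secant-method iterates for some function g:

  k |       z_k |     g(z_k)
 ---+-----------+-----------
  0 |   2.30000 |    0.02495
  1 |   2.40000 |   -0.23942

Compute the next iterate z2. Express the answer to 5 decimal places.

2.30944

z2 = 2.40000 − (-0.23942)·(2.40000 − 2.30000) / (-0.23942 − 0.02495)
   = 2.40000 − (-0.0239420)/(-0.2643700) = 2.3094375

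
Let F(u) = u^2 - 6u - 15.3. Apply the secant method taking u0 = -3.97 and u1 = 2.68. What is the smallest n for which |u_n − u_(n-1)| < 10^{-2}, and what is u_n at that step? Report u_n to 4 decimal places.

F(-3.97) = 24.280900, F(2.68) = -24.197600
u2 = 2.680000 − (-24.197600)·(6.650000)/(-48.478500) = -0.639287;  |Δ| = 3.319287
F(-0.639287) = -11.055592
u3 = -0.639287 − (-11.055592)·(-3.319287)/(13.142008) = -3.431606;  |Δ| = 2.792319
F(-3.431606) = 17.065555
u4 = -3.431606 − 17.065555·(-2.792319)/(28.121147) = -1.737064;  |Δ| = 1.694542
F(-1.737064) = -1.860229
u5 = -1.737064 − (-1.860229)·(1.694542)/(-18.925784) = -1.903621;  |Δ| = 0.166558
F(-1.903621) = -0.254498
u6 = -1.903621 − (-0.254498)·(-0.166558)/(1.605732) = -1.930020;  |Δ| = 0.026398
F(-1.930020) = 0.005094
u7 = -1.930020 − 0.005094·(-0.026398)/(0.259592) = -1.929502;  |Δ| = 0.000518
|u7 − u6| = 0.000518 < 10^{-2}

n = 7, u_n = -1.9295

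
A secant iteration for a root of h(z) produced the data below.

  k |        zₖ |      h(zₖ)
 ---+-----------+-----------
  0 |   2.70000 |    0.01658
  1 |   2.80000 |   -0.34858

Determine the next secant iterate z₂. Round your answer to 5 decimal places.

z₂ = 2.80000 − (-0.34858)·(2.80000 − 2.70000) / (-0.34858 − 0.01658)
   = 2.80000 − (-0.0348580)/(-0.3651600) = 2.7045405

2.70454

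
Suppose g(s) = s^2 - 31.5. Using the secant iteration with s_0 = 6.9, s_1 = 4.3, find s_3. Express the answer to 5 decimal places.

5.63277

g(6.9) = 16.1100000, g(4.3) = -13.0100000
s_2 = 4.3000000 − (-13.0100000)·(4.3000000 − 6.9000000) / (-13.0100000 − 16.1100000) = 4.3000000 − (33.8260000)/(-29.1200000) = 5.4616071
g(5.4616071) = -1.6708474
s_3 = 5.4616071 − (-1.6708474)·(5.4616071 − 4.3000000) / (-1.6708474 − (-13.0100000)) = 5.4616071 − (-1.9408683)/(11.3391526) = 5.6327723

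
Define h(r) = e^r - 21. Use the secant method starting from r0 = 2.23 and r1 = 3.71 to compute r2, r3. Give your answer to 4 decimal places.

2.7788, 2.9631

h(2.23) = -11.700134, h(3.71) = 19.853807
r2 = 3.710000 − 19.853807·(3.710000 − 2.230000) / (19.853807 − (-11.700134)) = 3.710000 − (29.383634)/(31.553940) = 2.778781
h(2.778781) = -4.900619
r3 = 2.778781 − (-4.900619)·(2.778781 − 3.710000) / (-4.900619 − 19.853807) = 2.778781 − (4.563550)/(-24.754425) = 2.963134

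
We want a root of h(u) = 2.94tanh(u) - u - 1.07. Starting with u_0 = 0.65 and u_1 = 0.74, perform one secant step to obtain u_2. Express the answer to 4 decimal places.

0.6948

h(0.65) = -0.039290, h(0.74) = 0.039687
u_2 = 0.740000 − 0.039687·(0.740000 − 0.650000) / (0.039687 − (-0.039290)) = 0.740000 − (0.003572)/(0.078977) = 0.694774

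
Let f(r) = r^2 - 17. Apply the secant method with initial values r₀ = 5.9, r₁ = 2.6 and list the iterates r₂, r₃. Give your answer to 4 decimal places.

3.8047, 4.1988

f(5.9) = 17.810000, f(2.6) = -10.240000
r₂ = 2.600000 − (-10.240000)·(2.600000 − 5.900000) / (-10.240000 − 17.810000) = 2.600000 − (33.792000)/(-28.050000) = 3.804706
f(3.804706) = -2.524213
r₃ = 3.804706 − (-2.524213)·(3.804706 − 2.600000) / (-2.524213 − (-10.240000)) = 3.804706 − (-3.040934)/(7.715787) = 4.198824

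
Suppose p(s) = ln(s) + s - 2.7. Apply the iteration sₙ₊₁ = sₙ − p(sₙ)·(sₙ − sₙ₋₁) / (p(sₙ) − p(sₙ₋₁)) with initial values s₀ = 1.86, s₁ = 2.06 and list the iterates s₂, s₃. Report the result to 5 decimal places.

2.00525, 2.00457

p(1.86) = -0.2194235, p(2.06) = 0.0827060
s₂ = 2.0600000 − 0.0827060·(2.0600000 − 1.8600000) / (0.0827060 − (-0.2194235)) = 2.0600000 − (0.0165412)/(0.3021295) = 2.0052513
p(2.0052513) = 0.0010207
s₃ = 2.0052513 − 0.0010207·(2.0052513 − 2.0600000) / (0.0010207 − 0.0827060) = 2.0052513 − (-0.0000559)/(-0.0816853) = 2.0045672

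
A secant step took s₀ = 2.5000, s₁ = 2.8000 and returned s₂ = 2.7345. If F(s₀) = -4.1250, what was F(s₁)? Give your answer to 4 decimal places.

The secant line through (2.5000, -4.1250) and (2.8000, F(s₁)) crosses zero at s₂ = 2.7345.
So (2.5000, -4.1250), (2.8000, F(s₁)), (2.7345, 0) are collinear:
F(s₁) = -4.1250 · (2.8000 − 2.7345) / (2.5000 − 2.7345) = -4.1250 · (0.065500)/(-0.234500) = 1.152186

1.1522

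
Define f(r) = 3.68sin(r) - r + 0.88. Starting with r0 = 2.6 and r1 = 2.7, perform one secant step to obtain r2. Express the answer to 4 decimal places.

f(2.6) = 0.177045, f(2.7) = -0.247242
r2 = 2.700000 − (-0.247242)·(2.700000 − 2.600000) / (-0.247242 − 0.177045) = 2.700000 − (-0.024724)/(-0.424287) = 2.641728

2.6417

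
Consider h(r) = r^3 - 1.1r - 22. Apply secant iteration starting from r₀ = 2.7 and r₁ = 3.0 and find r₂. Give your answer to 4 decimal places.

2.9270

h(2.7) = -5.287000, h(3.0) = 1.700000
r₂ = 3.000000 − 1.700000·(3.000000 − 2.700000) / (1.700000 − (-5.287000)) = 3.000000 − (0.510000)/(6.987000) = 2.927007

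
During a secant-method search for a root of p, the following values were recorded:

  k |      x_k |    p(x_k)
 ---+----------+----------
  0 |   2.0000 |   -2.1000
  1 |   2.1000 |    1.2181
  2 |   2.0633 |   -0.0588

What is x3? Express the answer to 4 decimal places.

2.0650

x3 = 2.0633 − (-0.0588)·(2.0633 − 2.1000) / (-0.0588 − 1.2181)
   = 2.0633 − (0.002158)/(-1.276900) = 2.064990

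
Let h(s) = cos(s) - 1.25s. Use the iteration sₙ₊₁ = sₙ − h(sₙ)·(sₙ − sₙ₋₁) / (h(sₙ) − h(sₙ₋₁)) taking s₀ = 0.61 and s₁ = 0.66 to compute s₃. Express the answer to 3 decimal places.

h(0.61) = 0.05715, h(0.66) = -0.03501
s₂ = 0.66000 − (-0.03501)·(0.66000 − 0.61000) / (-0.03501 − 0.05715) = 0.66000 − (-0.00175)/(-0.09216) = 0.64101
h(0.64101) = 0.00024
s₃ = 0.64101 − 0.00024·(0.64101 − 0.66000) / (0.00024 − (-0.03501)) = 0.64101 − (0.00000)/(0.03524) = 0.64113

0.641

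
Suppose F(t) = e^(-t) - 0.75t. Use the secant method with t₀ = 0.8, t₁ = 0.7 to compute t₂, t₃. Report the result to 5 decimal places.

F(0.8) = -0.1506710, F(0.7) = -0.0284147
t₂ = 0.7000000 − (-0.0284147)·(0.7000000 − 0.8000000) / (-0.0284147 − (-0.1506710)) = 0.7000000 − (0.0028415)/(0.1222563) = 0.6767581
F(0.6767581) = 0.0006935
t₃ = 0.6767581 − 0.0006935·(0.6767581 − 0.7000000) / (0.0006935 − (-0.0284147)) = 0.6767581 − (-0.0000161)/(0.0291082) = 0.6773118

0.67676, 0.67731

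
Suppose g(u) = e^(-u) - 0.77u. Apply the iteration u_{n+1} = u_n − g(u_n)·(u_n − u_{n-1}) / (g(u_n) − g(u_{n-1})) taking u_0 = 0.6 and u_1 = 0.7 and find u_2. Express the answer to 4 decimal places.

0.6672

g(0.6) = 0.086812, g(0.7) = -0.042415
u_2 = 0.700000 − (-0.042415)·(0.700000 − 0.600000) / (-0.042415 − 0.086812) = 0.700000 − (-0.004241)/(-0.129226) = 0.667178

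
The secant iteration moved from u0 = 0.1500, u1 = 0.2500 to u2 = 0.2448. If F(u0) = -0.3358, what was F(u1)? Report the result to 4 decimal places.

0.0184

The secant line through (0.1500, -0.3358) and (0.2500, F(u1)) crosses zero at u2 = 0.2448.
So (0.1500, -0.3358), (0.2500, F(u1)), (0.2448, 0) are collinear:
F(u1) = -0.3358 · (0.2500 − 0.2448) / (0.1500 − 0.2448) = -0.3358 · (0.005200)/(-0.094800) = 0.018419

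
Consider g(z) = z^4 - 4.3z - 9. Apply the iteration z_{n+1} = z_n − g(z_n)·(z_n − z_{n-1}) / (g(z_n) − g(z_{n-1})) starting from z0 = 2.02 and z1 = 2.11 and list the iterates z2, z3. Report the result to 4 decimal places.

g(2.02) = -1.036336, g(2.11) = 1.748194
z2 = 2.110000 − 1.748194·(2.110000 − 2.020000) / (1.748194 − (-1.036336)) = 2.110000 − (0.157337)/(2.784530) = 2.053496
g(2.053496) = -0.048248
z3 = 2.053496 − (-0.048248)·(2.053496 − 2.110000) / (-0.048248 − 1.748194) = 2.053496 − (0.002726)/(-1.796443) = 2.055013

2.0535, 2.0550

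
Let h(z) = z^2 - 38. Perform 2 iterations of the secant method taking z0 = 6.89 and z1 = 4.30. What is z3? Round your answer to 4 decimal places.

h(6.89) = 9.472100, h(4.30) = -19.510000
z2 = 4.300000 − (-19.510000)·(4.300000 − 6.890000) / (-19.510000 − 9.472100) = 4.300000 − (50.530900)/(-28.982100) = 6.043521
h(6.043521) = -1.475854
z3 = 6.043521 − (-1.475854)·(6.043521 − 4.300000) / (-1.475854 − (-19.510000)) = 6.043521 − (-2.573182)/(18.034146) = 6.186205

6.1862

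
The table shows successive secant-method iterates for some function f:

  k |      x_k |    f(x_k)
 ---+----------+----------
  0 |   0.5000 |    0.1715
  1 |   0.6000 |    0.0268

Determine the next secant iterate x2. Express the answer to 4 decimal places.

0.6185

x2 = 0.6000 − 0.0268·(0.6000 − 0.5000) / (0.0268 − 0.1715)
   = 0.6000 − (0.002680)/(-0.144700) = 0.618521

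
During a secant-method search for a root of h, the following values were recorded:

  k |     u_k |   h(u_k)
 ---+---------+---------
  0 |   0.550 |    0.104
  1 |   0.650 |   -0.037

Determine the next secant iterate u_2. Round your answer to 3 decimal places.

0.624

u_2 = 0.650 − (-0.037)·(0.650 − 0.550) / (-0.037 − 0.104)
   = 0.650 − (-0.00370)/(-0.14100) = 0.62376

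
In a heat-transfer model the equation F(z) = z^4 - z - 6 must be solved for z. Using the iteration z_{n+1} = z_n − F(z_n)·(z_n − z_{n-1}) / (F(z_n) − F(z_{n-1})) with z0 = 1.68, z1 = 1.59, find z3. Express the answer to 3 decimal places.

1.664

F(1.68) = 0.28594, F(1.59) = -1.19871
z2 = 1.59000 − (-1.19871)·(1.59000 − 1.68000) / (-1.19871 − 0.28594) = 1.59000 − (0.10788)/(-1.48465) = 1.66267
F(1.66267) = -0.02043
z3 = 1.66267 − (-0.02043)·(1.66267 − 1.59000) / (-0.02043 − (-1.19871)) = 1.66267 − (-0.00148)/(1.17828) = 1.66393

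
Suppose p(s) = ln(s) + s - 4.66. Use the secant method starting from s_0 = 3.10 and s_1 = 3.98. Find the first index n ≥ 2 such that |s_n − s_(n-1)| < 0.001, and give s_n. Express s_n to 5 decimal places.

n = 4, s_n = 3.42802

p(3.10) = -0.4285979, p(3.98) = 0.7012818
s_2 = 3.9800000 − 0.7012818·(0.8800000)/(1.1298797) = 3.4338109;  |Δ| = 0.5461891
p(3.4338109) = 0.0074816
s_3 = 3.4338109 − 0.0074816·(-0.5461891)/(-0.6938002) = 3.4279211;  |Δ| = 0.0058898
p(3.4279211) = -0.0001250
s_4 = 3.4279211 − (-0.0001250)·(-0.0058898)/(-0.0076065) = 3.4280178;  |Δ| = 0.0000968
|s_4 − s_3| = 0.0000968 < 0.001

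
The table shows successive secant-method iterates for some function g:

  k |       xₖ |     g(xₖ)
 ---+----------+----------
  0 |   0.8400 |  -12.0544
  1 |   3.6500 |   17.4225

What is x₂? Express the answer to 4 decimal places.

1.9891

x₂ = 3.6500 − 17.4225·(3.6500 − 0.8400) / (17.4225 − (-12.0544))
   = 3.6500 − (48.957225)/(29.476900) = 1.989133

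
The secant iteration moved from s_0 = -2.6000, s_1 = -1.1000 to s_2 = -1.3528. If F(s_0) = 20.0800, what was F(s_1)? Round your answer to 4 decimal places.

-4.0701

The secant line through (-2.6000, 20.0800) and (-1.1000, F(s_1)) crosses zero at s_2 = -1.3528.
So (-2.6000, 20.0800), (-1.1000, F(s_1)), (-1.3528, 0) are collinear:
F(s_1) = 20.0800 · (-1.1000 − (-1.3528)) / (-2.6000 − (-1.3528)) = 20.0800 · (0.252800)/(-1.247200) = -4.070096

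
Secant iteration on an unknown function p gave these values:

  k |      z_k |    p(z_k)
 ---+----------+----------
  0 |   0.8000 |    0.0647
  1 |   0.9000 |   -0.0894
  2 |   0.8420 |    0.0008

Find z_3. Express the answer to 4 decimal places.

z_3 = 0.8420 − 0.0008·(0.8420 − 0.9000) / (0.0008 − (-0.0894))
   = 0.8420 − (-0.000046)/(0.090200) = 0.842514

0.8425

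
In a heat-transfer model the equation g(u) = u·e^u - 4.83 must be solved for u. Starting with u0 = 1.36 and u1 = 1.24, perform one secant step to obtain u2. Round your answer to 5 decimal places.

1.30451

g(1.36) = 0.4688229, g(1.24) = -0.5450393
u2 = 1.2400000 − (-0.5450393)·(1.2400000 − 1.3600000) / (-0.5450393 − 0.4688229) = 1.2400000 − (0.0654047)/(-1.0138622) = 1.3045105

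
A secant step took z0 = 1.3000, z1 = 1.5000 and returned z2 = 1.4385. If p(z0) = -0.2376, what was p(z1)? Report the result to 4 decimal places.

The secant line through (1.3000, -0.2376) and (1.5000, p(z1)) crosses zero at z2 = 1.4385.
So (1.3000, -0.2376), (1.5000, p(z1)), (1.4385, 0) are collinear:
p(z1) = -0.2376 · (1.5000 − 1.4385) / (1.3000 − 1.4385) = -0.2376 · (0.061500)/(-0.138500) = 0.105505

0.1055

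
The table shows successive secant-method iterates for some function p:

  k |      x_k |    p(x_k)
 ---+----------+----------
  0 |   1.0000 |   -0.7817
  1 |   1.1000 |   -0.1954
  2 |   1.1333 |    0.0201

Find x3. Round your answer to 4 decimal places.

x3 = 1.1333 − 0.0201·(1.1333 − 1.1000) / (0.0201 − (-0.1954))
   = 1.1333 − (0.000669)/(0.215500) = 1.130194

1.1302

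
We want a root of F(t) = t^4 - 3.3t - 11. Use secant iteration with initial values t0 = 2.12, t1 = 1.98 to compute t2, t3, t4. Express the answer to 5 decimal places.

2.04937, 2.05357, 2.05333

F(2.12) = 2.2036314, F(1.98) = -2.1644638
t2 = 1.9800000 − (-2.1644638)·(1.9800000 − 2.1200000) / (-2.1644638 − 2.2036314) = 1.9800000 − (0.3030249)/(-4.3680952) = 2.0493723
F(2.0493723) = -0.1235424
t3 = 2.0493723 − (-0.1235424)·(2.0493723 − 1.9800000) / (-0.1235424 − (-2.1644638)) = 2.0493723 − (-0.0085704)/(2.0409215) = 2.0535716
F(2.0535716) = 0.0076217
t4 = 2.0535716 − 0.0076217·(2.0535716 − 2.0493723) / (0.0076217 − (-0.1235424)) = 2.0535716 − (0.0000320)/(0.1311641) = 2.0533276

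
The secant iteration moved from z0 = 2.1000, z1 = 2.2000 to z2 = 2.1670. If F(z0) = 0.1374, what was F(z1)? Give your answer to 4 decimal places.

-0.0677

The secant line through (2.1000, 0.1374) and (2.2000, F(z1)) crosses zero at z2 = 2.1670.
So (2.1000, 0.1374), (2.2000, F(z1)), (2.1670, 0) are collinear:
F(z1) = 0.1374 · (2.2000 − 2.1670) / (2.1000 − 2.1670) = 0.1374 · (0.033000)/(-0.067000) = -0.067675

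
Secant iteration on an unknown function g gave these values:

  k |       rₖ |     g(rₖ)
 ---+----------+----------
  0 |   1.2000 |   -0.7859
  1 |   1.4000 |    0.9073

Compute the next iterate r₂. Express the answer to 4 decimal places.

r₂ = 1.4000 − 0.9073·(1.4000 − 1.2000) / (0.9073 − (-0.7859))
   = 1.4000 − (0.181460)/(1.693200) = 1.292830

1.2928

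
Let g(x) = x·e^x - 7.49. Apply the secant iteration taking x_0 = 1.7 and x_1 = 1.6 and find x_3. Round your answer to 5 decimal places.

g(1.7) = 1.8157106, g(1.6) = 0.4348519
x_2 = 1.6000000 − 0.4348519·(1.6000000 − 1.7000000) / (0.4348519 − 1.8157106) = 1.6000000 − (-0.0434852)/(-1.3808587) = 1.5685086
g(1.5685086) = 0.0380332
x_3 = 1.5685086 − 0.0380332·(1.5685086 − 1.6000000) / (0.0380332 − 0.4348519) = 1.5685086 − (-0.0011977)/(-0.3968187) = 1.5654903

1.56549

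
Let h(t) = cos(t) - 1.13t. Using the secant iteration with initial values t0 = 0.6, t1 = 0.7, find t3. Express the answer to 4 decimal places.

0.6852

h(0.6) = 0.147336, h(0.7) = -0.026158
t2 = 0.700000 − (-0.026158)·(0.700000 − 0.600000) / (-0.026158 − 0.147336) = 0.700000 − (-0.002616)/(-0.173493) = 0.684923
h(0.684923) = 0.000505
t3 = 0.684923 − 0.000505·(0.684923 − 0.700000) / (0.000505 − (-0.026158)) = 0.684923 − (-0.000008)/(0.026663) = 0.685208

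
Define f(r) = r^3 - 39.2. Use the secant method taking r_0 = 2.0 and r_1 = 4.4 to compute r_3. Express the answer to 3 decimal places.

3.285

f(2.0) = -31.20000, f(4.4) = 45.98400
r_2 = 4.40000 − 45.98400·(4.40000 − 2.00000) / (45.98400 − (-31.20000)) = 4.40000 − (110.36160)/(77.18400) = 2.97015
f(2.97015) = -12.99798
r_3 = 2.97015 − (-12.99798)·(2.97015 − 4.40000) / (-12.99798 − 45.98400) = 2.97015 − (18.58517)/(-58.98198) = 3.28525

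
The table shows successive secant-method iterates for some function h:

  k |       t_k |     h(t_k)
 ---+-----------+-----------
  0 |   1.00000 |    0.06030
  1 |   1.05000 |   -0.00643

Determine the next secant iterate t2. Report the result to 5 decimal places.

t2 = 1.05000 − (-0.00643)·(1.05000 − 1.00000) / (-0.00643 − 0.06030)
   = 1.05000 − (-0.0003215)/(-0.0667300) = 1.0451821

1.04518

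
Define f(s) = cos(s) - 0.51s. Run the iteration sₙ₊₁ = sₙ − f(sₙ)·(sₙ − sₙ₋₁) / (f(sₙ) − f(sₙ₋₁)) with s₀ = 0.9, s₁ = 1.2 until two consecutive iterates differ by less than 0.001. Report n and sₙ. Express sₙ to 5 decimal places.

f(0.9) = 0.1626100, f(1.2) = -0.2496422
s₂ = 1.2000000 − (-0.2496422)·(0.3000000)/(-0.4122522) = 1.0183329;  |Δ| = 0.1816671
f(1.0183329) = 0.0054360
s₃ = 1.0183329 − 0.0054360·(-0.1816671)/(0.2550783) = 1.0222044;  |Δ| = 0.0038715
f(1.0222044) = 0.0001620
s₄ = 1.0222044 − 0.0001620·(0.0038715)/(-0.0052740) = 1.0223234;  |Δ| = 0.0001189
|s₄ − s₃| = 0.0001189 < 0.001

n = 4, sₙ = 1.02232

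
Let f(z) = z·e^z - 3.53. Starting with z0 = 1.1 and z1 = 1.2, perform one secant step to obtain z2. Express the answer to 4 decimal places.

1.1332

f(1.1) = -0.225417, f(1.2) = 0.454140
z2 = 1.200000 − 0.454140·(1.200000 − 1.100000) / (0.454140 − (-0.225417)) = 1.200000 − (0.045414)/(0.679558) = 1.133171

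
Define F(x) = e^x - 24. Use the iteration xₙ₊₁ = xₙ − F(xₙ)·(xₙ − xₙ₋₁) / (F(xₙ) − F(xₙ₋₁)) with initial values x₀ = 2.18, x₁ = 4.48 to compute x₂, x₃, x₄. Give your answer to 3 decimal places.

2.619, 2.876, 3.276

F(2.18) = -15.15369, F(4.48) = 64.23467
x₂ = 4.48000 − 64.23467·(4.48000 − 2.18000) / (64.23467 − (-15.15369)) = 4.48000 − (147.73975)/(79.38837) = 2.61903
F(2.61903) = -10.27766
x₃ = 2.61903 − (-10.27766)·(2.61903 − 4.48000) / (-10.27766 − 64.23467) = 2.61903 − (19.12646)/(-74.51233) = 2.87571
F(2.87571) = -6.26192
x₄ = 2.87571 − (-6.26192)·(2.87571 − 2.61903) / (-6.26192 − (-10.27766)) = 2.87571 − (-1.60736)/(4.01574) = 3.27598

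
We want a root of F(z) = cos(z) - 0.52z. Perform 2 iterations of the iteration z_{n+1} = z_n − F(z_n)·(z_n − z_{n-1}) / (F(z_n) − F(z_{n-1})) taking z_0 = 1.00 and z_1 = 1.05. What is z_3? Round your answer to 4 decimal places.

F(1.00) = 0.020302, F(1.05) = -0.048429
z_2 = 1.050000 − (-0.048429)·(1.050000 − 1.000000) / (-0.048429 − 0.020302) = 1.050000 − (-0.002421)/(-0.068731) = 1.014769
F(1.014769) = 0.000136
z_3 = 1.014769 − 0.000136·(1.014769 − 1.050000) / (0.000136 − (-0.048429)) = 1.014769 − (-0.000005)/(0.048565) = 1.014868

1.0149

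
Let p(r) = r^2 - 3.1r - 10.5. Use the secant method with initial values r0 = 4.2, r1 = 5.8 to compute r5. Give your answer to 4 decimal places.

5.1420

p(4.2) = -5.880000, p(5.8) = 5.160000
r2 = 5.800000 − 5.160000·(5.800000 − 4.200000) / (5.160000 − (-5.880000)) = 5.800000 − (8.256000)/(11.040000) = 5.052174
p(5.052174) = -0.637278
r3 = 5.052174 − (-0.637278)·(5.052174 − 5.800000) / (-0.637278 − 5.160000) = 5.052174 − (0.476573)/(-5.797278) = 5.134380
p(5.134380) = -0.054718
r4 = 5.134380 − (-0.054718)·(5.134380 − 5.052174) / (-0.054718 − (-0.637278)) = 5.134380 − (-0.004498)/(0.582560) = 5.142102
p(5.142102) = 0.000694
r5 = 5.142102 − 0.000694·(5.142102 − 5.134380) / (0.000694 − (-0.054718)) = 5.142102 − (0.000005)/(0.055413) = 5.142005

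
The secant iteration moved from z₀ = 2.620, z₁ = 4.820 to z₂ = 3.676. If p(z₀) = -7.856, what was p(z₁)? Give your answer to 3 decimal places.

The secant line through (2.620, -7.856) and (4.820, p(z₁)) crosses zero at z₂ = 3.676.
So (2.620, -7.856), (4.820, p(z₁)), (3.676, 0) are collinear:
p(z₁) = -7.856 · (4.820 − 3.676) / (2.620 − 3.676) = -7.856 · (1.14400)/(-1.05600) = 8.51067

8.511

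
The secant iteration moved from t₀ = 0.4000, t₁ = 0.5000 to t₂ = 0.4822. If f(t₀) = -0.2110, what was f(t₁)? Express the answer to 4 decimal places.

0.0457

The secant line through (0.4000, -0.2110) and (0.5000, f(t₁)) crosses zero at t₂ = 0.4822.
So (0.4000, -0.2110), (0.5000, f(t₁)), (0.4822, 0) are collinear:
f(t₁) = -0.2110 · (0.5000 − 0.4822) / (0.4000 − 0.4822) = -0.2110 · (0.017800)/(-0.082200) = 0.045691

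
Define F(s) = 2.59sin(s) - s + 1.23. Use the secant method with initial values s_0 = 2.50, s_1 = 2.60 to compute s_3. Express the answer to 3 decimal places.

2.589

F(2.50) = 0.28004, F(2.60) = -0.03485
s_2 = 2.60000 − (-0.03485)·(2.60000 − 2.50000) / (-0.03485 − 0.28004) = 2.60000 − (-0.00349)/(-0.31489) = 2.58893
F(2.58893) = 0.00070
s_3 = 2.58893 − 0.00070·(2.58893 − 2.60000) / (0.00070 − (-0.03485)) = 2.58893 − (-0.00001)/(0.03555) = 2.58915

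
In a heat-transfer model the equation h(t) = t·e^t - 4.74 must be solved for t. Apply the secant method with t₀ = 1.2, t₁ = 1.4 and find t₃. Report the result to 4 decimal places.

h(1.2) = -0.755860, h(1.4) = 0.937280
t₂ = 1.400000 − 0.937280·(1.400000 − 1.200000) / (0.937280 − (-0.755860)) = 1.400000 − (0.187456)/(1.693140) = 1.289285
h(1.289285) = -0.059651
t₃ = 1.289285 − (-0.059651)·(1.289285 − 1.400000) / (-0.059651 − 0.937280) = 1.289285 − (0.006604)/(-0.996931) = 1.295910

1.2959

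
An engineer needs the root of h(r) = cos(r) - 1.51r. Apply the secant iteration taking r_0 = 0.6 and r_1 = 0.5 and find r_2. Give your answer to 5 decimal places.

0.56031

h(0.6) = -0.0806644, h(0.5) = 0.1225826
r_2 = 0.5000000 − 0.1225826·(0.5000000 − 0.6000000) / (0.1225826 − (-0.0806644)) = 0.5000000 − (-0.0122583)/(0.2032469) = 0.5603121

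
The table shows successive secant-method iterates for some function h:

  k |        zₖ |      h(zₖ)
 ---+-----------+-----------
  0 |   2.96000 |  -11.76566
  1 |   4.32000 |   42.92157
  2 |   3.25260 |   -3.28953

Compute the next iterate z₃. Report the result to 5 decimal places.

z₃ = 3.25260 − (-3.28953)·(3.25260 − 4.32000) / (-3.28953 − 42.92157)
   = 3.25260 − (3.5112443)/(-46.2111000) = 3.3285827

3.32858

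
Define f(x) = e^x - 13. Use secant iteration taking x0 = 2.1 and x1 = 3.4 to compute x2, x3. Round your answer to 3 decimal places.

2.388, 2.500

f(2.1) = -4.83383, f(3.4) = 16.96410
x2 = 3.40000 − 16.96410·(3.40000 − 2.10000) / (16.96410 − (-4.83383)) = 3.40000 − (22.05333)/(21.79793) = 2.38828
f(2.38828) = -2.10523
x3 = 2.38828 − (-2.10523)·(2.38828 − 3.40000) / (-2.10523 − 16.96410) = 2.38828 − (2.12989)/(-19.06933) = 2.49998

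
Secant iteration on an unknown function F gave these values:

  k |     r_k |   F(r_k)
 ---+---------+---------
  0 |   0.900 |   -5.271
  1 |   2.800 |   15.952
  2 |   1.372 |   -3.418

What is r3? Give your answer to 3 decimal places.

1.624

r3 = 1.372 − (-3.418)·(1.372 − 2.800) / (-3.418 − 15.952)
   = 1.372 − (4.88090)/(-19.37000) = 1.62398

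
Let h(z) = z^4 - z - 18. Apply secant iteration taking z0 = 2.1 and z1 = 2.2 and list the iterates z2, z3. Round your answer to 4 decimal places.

2.1168, 2.1178

h(2.1) = -0.651900, h(2.2) = 3.225600
z2 = 2.200000 − 3.225600·(2.200000 − 2.100000) / (3.225600 − (-0.651900)) = 2.200000 − (0.322560)/(3.877500) = 2.116812
h(2.116812) = -0.038396
z3 = 2.116812 − (-0.038396)·(2.116812 − 2.200000) / (-0.038396 − 3.225600) = 2.116812 − (0.003194)/(-3.263996) = 2.117791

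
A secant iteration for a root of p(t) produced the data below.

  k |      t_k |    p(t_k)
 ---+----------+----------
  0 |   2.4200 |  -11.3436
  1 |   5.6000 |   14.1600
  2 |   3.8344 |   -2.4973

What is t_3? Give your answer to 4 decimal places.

t_3 = 3.8344 − (-2.4973)·(3.8344 − 5.6000) / (-2.4973 − 14.1600)
   = 3.8344 − (4.409233)/(-16.657300) = 4.099103

4.0991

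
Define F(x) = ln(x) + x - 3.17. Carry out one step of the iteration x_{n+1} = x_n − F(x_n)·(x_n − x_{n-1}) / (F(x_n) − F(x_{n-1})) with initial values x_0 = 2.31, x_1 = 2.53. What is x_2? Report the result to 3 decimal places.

F(2.31) = -0.02275, F(2.53) = 0.28822
x_2 = 2.53000 − 0.28822·(2.53000 − 2.31000) / (0.28822 − (-0.02275)) = 2.53000 − (0.06341)/(0.31097) = 2.32610

2.326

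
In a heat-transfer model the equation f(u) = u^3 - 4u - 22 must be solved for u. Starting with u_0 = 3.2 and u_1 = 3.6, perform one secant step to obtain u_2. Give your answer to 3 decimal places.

3.266

f(3.2) = -2.03200, f(3.6) = 10.25600
u_2 = 3.60000 − 10.25600·(3.60000 − 3.20000) / (10.25600 − (-2.03200)) = 3.60000 − (4.10240)/(12.28800) = 3.26615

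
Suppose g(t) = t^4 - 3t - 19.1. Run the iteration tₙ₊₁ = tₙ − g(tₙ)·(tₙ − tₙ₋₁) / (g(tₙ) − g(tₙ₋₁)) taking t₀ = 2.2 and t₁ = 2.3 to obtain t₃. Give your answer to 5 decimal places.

g(2.2) = -2.2744000, g(2.3) = 1.9841000
t₂ = 2.3000000 − 1.9841000·(2.3000000 − 2.2000000) / (1.9841000 − (-2.2744000)) = 2.3000000 − (0.1984100)/(4.2585000) = 2.2534085
g(2.2534085) = -0.0756672
t₃ = 2.2534085 − (-0.0756672)·(2.2534085 − 2.3000000) / (-0.0756672 − 1.9841000) = 2.2534085 − (0.0035254)/(-2.0597672) = 2.2551201

2.25512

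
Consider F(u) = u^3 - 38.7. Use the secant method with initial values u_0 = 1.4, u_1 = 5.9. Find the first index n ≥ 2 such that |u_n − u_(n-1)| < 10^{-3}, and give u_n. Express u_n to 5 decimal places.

F(1.4) = -35.9560000, F(5.9) = 166.6790000
u_2 = 5.9000000 − 166.6790000·(4.5000000)/(202.6350000) = 2.1984899;  |Δ| = 3.7015101
F(2.1984899) = -28.0739117
u_3 = 2.1984899 − (-28.0739117)·(-3.7015101)/(-194.7529117) = 2.7320679;  |Δ| = 0.5335780
F(2.7320679) = -18.3073127
u_4 = 2.7320679 − (-18.3073127)·(0.5335780)/(9.7665990) = 3.7322502;  |Δ| = 1.0001823
F(3.7322502) = 13.2890923
u_5 = 3.7322502 − 13.2890923·(1.0001823)/(31.5964050) = 3.3115848;  |Δ| = 0.4206654
F(3.3115848) = -2.3831959
u_6 = 3.3115848 − (-2.3831959)·(-0.4206654)/(-15.6722883) = 3.3755530;  |Δ| = 0.0639682
F(3.3755530) = -0.2377421
u_7 = 3.3755530 − (-0.2377421)·(0.0639682)/(2.1454539) = 3.3826414;  |Δ| = 0.0070884
F(3.3826414) = 0.0050720
u_8 = 3.3826414 − 0.0050720·(0.0070884)/(0.2428140) = 3.3824933;  |Δ| = 0.0001481
|u_8 − u_7| = 0.0001481 < 10^{-3}

n = 8, u_n = 3.38249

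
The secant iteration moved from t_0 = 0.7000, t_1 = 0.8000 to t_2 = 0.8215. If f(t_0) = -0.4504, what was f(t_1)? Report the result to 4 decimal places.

The secant line through (0.7000, -0.4504) and (0.8000, f(t_1)) crosses zero at t_2 = 0.8215.
So (0.7000, -0.4504), (0.8000, f(t_1)), (0.8215, 0) are collinear:
f(t_1) = -0.4504 · (0.8000 − 0.8215) / (0.7000 − 0.8215) = -0.4504 · (-0.021500)/(-0.121500) = -0.079700

-0.0797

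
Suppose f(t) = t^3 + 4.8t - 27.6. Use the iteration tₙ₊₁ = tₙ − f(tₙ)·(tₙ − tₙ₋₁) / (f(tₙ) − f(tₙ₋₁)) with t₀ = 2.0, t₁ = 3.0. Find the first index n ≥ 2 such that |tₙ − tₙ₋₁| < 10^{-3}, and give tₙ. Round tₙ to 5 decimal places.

f(2.0) = -10.0000000, f(3.0) = 13.8000000
t₂ = 3.0000000 − 13.8000000·(1.0000000)/(23.8000000) = 2.4201681;  |Δ| = 0.5798319
f(2.4201681) = -1.8077523
t₃ = 2.4201681 − (-1.8077523)·(-0.5798319)/(-15.6077523) = 2.4873265;  |Δ| = 0.0671585
f(2.4873265) = -0.2722579
t₄ = 2.4873265 − (-0.2722579)·(0.0671585)/(1.5354944) = 2.4992344;  |Δ| = 0.0119078
f(2.4992344) = 0.0069735
t₅ = 2.4992344 − 0.0069735·(0.0119078)/(0.2792314) = 2.4989370;  |Δ| = 0.0002974
|t₅ − t₄| = 0.0002974 < 10^{-3}

n = 5, tₙ = 2.49894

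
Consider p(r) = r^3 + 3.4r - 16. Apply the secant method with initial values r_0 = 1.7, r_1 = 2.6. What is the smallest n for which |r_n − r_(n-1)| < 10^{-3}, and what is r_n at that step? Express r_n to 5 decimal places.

n = 5, r_n = 2.07566

p(1.7) = -5.3070000, p(2.6) = 10.4160000
r_2 = 2.6000000 − 10.4160000·(0.9000000)/(15.7230000) = 2.0037779;  |Δ| = 0.5962221
p(2.0037779) = -1.1417346
r_3 = 2.0037779 − (-1.1417346)·(-0.5962221)/(-11.5577346) = 2.0626759;  |Δ| = 0.0588980
p(2.0626759) = -0.2109753
r_4 = 2.0626759 − (-0.2109753)·(0.0588980)/(0.9307592) = 2.0760263;  |Δ| = 0.0133504
p(2.0760263) = 0.0059247
r_5 = 2.0760263 − 0.0059247·(0.0133504)/(0.2169000) = 2.0756616;  |Δ| = 0.0003647
|r_5 − r_4| = 0.0003647 < 10^{-3}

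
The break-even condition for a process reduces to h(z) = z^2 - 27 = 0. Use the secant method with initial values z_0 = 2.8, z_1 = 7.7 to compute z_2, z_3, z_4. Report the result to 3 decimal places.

4.625, 5.080, 5.203

h(2.8) = -19.16000, h(7.7) = 32.29000
z_2 = 7.70000 − 32.29000·(7.70000 − 2.80000) / (32.29000 − (-19.16000)) = 7.70000 − (158.22100)/(51.45000) = 4.62476
h(4.62476) = -5.61158
z_3 = 4.62476 − (-5.61158)·(4.62476 − 7.70000) / (-5.61158 − 32.29000) = 4.62476 − (17.25694)/(-37.90158) = 5.08007
h(5.08007) = -1.19288
z_4 = 5.08007 − (-1.19288)·(5.08007 − 4.62476) / (-1.19288 − (-5.61158)) = 5.08007 − (-0.54313)/(4.41870) = 5.20299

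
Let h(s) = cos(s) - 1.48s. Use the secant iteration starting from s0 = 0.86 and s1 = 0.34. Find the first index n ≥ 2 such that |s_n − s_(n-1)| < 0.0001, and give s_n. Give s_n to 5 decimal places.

n = 5, s_n = 0.56916

h(0.86) = -0.6203625, h(0.34) = 0.4395547
s2 = 0.3400000 − 0.4395547·(-0.5200000)/(1.0599172) = 0.5556474;  |Δ| = 0.2156474
h(0.5556474) = 0.0272009
s3 = 0.5556474 − 0.0272009·(0.2156474)/(-0.4123538) = 0.5698726;  |Δ| = 0.0142252
h(0.5698726) = -0.0014417
s4 = 0.5698726 − (-0.0014417)·(0.0142252)/(-0.0286426) = 0.5691566;  |Δ| = 0.0007160
h(0.5691566) = 0.0000041
s5 = 0.5691566 − 0.0000041·(-0.0007160)/(0.0014458) = 0.5691586;  |Δ| = 0.0000020
|s5 − s4| = 0.0000020 < 0.0001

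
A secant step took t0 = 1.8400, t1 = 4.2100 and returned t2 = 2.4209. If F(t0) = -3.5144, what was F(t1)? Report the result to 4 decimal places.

10.8239

The secant line through (1.8400, -3.5144) and (4.2100, F(t1)) crosses zero at t2 = 2.4209.
So (1.8400, -3.5144), (4.2100, F(t1)), (2.4209, 0) are collinear:
F(t1) = -3.5144 · (4.2100 − 2.4209) / (1.8400 − 2.4209) = -3.5144 · (1.789100)/(-0.580900) = 10.823916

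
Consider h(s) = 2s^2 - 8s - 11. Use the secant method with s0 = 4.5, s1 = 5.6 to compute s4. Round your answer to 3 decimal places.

h(4.5) = -6.50000, h(5.6) = 6.92000
s2 = 5.60000 − 6.92000·(5.60000 − 4.50000) / (6.92000 − (-6.50000)) = 5.60000 − (7.61200)/(13.42000) = 5.03279
h(5.03279) = -0.60441
s3 = 5.03279 − (-0.60441)·(5.03279 − 5.60000) / (-0.60441 − 6.92000) = 5.03279 − (0.34283)/(-7.52441) = 5.07835
h(5.07835) = -0.04754
s4 = 5.07835 − (-0.04754)·(5.07835 − 5.03279) / (-0.04754 − (-0.60441)) = 5.07835 − (-0.00217)/(0.55687) = 5.08224

5.082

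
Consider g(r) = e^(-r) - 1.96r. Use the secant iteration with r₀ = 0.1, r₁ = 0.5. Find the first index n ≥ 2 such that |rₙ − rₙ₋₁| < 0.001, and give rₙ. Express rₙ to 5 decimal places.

n = 4, rₙ = 0.35702

g(0.1) = 0.7088374, g(0.5) = -0.3734693
r₂ = 0.5000000 − (-0.3734693)·(0.4000000)/(-1.0823068) = 0.3619728;  |Δ| = 0.1380272
g(0.3619728) = -0.0131655
r₃ = 0.3619728 − (-0.0131655)·(-0.1380272)/(0.3603039) = 0.3569293;  |Δ| = 0.0050435
g(0.3569293) = 0.0002405
r₄ = 0.3569293 − 0.0002405·(-0.0050435)/(0.0134059) = 0.3570198;  |Δ| = 0.0000905
|r₄ − r₃| = 0.0000905 < 0.001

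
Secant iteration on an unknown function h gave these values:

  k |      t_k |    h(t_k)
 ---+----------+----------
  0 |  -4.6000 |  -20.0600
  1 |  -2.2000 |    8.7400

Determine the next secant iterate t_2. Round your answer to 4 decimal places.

-2.9283

t_2 = -2.2000 − 8.7400·(-2.2000 − (-4.6000)) / (8.7400 − (-20.0600))
   = -2.2000 − (20.976000)/(28.800000) = -2.928333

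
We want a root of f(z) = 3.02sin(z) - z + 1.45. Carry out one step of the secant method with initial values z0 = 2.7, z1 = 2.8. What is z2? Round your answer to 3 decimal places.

f(2.7) = 0.04069, f(2.8) = -0.33834
z2 = 2.80000 − (-0.33834)·(2.80000 − 2.70000) / (-0.33834 − 0.04069) = 2.80000 − (-0.03383)/(-0.37902) = 2.71073

2.711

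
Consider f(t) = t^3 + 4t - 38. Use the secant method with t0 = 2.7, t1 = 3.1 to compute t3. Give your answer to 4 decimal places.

2.9670

f(2.7) = -7.517000, f(3.1) = 4.191000
t2 = 3.100000 − 4.191000·(3.100000 − 2.700000) / (4.191000 − (-7.517000)) = 3.100000 − (1.676400)/(11.708000) = 2.956816
f(2.956816) = -0.322005
t3 = 2.956816 − (-0.322005)·(2.956816 − 3.100000) / (-0.322005 − 4.191000) = 2.956816 − (0.046106)/(-4.513005) = 2.967032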